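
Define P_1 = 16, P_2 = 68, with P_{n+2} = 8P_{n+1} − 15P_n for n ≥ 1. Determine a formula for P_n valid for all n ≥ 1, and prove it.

Claim: P_n = 2·5^n + 2·3^n.

Base cases: P_1 = 16 and 2·5^1 + 2·3^1 = 16; P_2 = 68 and 2·5^2 + 2·3^2 = 68.
Assume P_j = 2·5^j + 2·3^j for all 1 ≤ j ≤ m, where m ≥ 2.
Then P_{m+1} = 8P_m − 15P_{m−1} = 8·(2·5^m + 2·3^m) − 15·(2·5^{m−1} + 2·3^{m−1}) = 2·(8·5 − 15)5^{m−1} + 2·(8·3 − 15)3^{m−1} = 50·5^{m−1} + 18·3^{m−1} = 2·5^{m+1} + 2·3^{m+1}.
Hence P_n = 2·5^n + 2·3^n for every n ≥ 1, by strong induction.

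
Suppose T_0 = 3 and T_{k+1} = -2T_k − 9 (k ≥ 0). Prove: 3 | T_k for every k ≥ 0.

Base case: T_0 = 3 = 3·1, so 3 | T_0.
Assume 3 | T_r, so T_r = 3t for some integer t.
Then T_{r+1} = -2T_r − 9 = -2·(3t) − 9 = 3(-2t − 3), so 3 | T_{r+1}.
This completes the inductive step, so 3 | T_k for all k ≥ 0.

3 | T_k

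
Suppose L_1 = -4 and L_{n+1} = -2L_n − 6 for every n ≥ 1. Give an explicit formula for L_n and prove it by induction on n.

Claim: L_n = (-2)^n − 2.

Base case: L_1 = -4, and (-2)^1 − 2 = -2 − 2 = -4.
Assume L_j = (-2)^j − 2 for some j ≥ 1.
Then L_{j+1} = -2L_j − 6 = -2·((-2)^j − 2) − 6 = -2·(-2)^j + 4 − 6 = (-2)^{j+1} − 2.
Hence L_n = (-2)^n − 2 for every n ≥ 1, by induction.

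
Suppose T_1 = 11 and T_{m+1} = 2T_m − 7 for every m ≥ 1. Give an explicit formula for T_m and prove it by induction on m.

Claim: T_m = 2^{m+1} + 7.

Base case: T_1 = 11, and 2^{1+1} + 7 = 4 + 7 = 11.
Assume T_r = 2^{r+1} + 7 for some r ≥ 1.
Then T_{r+1} = 2T_r − 7 = 2·(2^{r+1} + 7) − 7 = 2^{r+2} + 14 − 7 = 2^{r+2} + 7.
So the formula holds for r+1, and by induction T_m = 2^{m+1} + 7 for all m ≥ 1.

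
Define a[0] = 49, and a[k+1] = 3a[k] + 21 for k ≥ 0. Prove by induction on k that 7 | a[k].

Base case: a[0] = 49 = 7·7, so 7 | a[0].
Assume 7 | a[m], so a[m] = 7t for some integer t.
Then a[m+1] = 3a[m] + 21 = 3·(7t) + 21 = 7(3t + 3), so 7 | a[m+1].
This completes the inductive step, so 7 | a[k] for all k ≥ 0.

7 | a[k]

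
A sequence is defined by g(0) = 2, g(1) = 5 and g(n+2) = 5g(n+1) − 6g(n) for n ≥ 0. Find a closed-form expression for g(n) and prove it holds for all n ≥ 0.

Claim: g(n) = 3^n + 2^n.

Base cases: g(0) = 2 and 3^0 + 2^0 = 2; g(1) = 5 and 3^1 + 2^1 = 5.
Assume g(j) = 3^j + 2^j for all 0 ≤ j ≤ m, where m ≥ 1.
Then g(m+1) = 5g(m) − 6g(m−1) = 5·(3^m + 2^m) − 6·(3^{m−1} + 2^{m−1}) = (5·3 − 6)3^{m−1} + (5·2 − 6)2^{m−1} = 9·3^{m−1} + 4·2^{m−1} = 3^{m+1} + 2^{m+1}.
So the formula holds for m+1, and by strong induction g(n) = 3^n + 2^n for all n ≥ 0.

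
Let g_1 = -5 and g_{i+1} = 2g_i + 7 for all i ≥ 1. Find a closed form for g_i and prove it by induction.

Claim: g_i = 2^i − 7.

Base case: g_1 = -5, and 2^1 − 7 = 2 − 7 = -5.
Assume g_r = 2^r − 7 for some r ≥ 1.
Then g_{r+1} = 2g_r + 7 = 2·(2^r − 7) + 7 = 2^{r+1} − 14 + 7 = 2^{r+1} − 7.
By induction, g_i = 2^i − 7 for all i ≥ 1.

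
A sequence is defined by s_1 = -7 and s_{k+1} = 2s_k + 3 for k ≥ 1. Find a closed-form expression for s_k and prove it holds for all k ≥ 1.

Claim: s_k = -2^{k+1} − 3.

Base case: s_1 = -7, and -2^{1+1} − 3 = -4 − 3 = -7.
Assume s_r = -2^{r+1} − 3 for some r ≥ 1.
Then s_{r+1} = 2s_r + 3 = 2·(-2^{r+1} − 3) + 3 = -2^{r+2} − 6 + 3 = -2^{r+2} − 3.
By induction, s_k = -2^{k+1} − 3 for all k ≥ 1.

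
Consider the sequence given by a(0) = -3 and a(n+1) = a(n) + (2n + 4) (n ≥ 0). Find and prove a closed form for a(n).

Claim: a(n) = n^2 + 3n − 3.

Base case: a(0) = -3, and 0^2 + 3·0 − 3 = -3.
Assume a(j) = j^2 + 3j − 3.
Then a(j+1) = a(j) + (2j + 4) = (j^2 + 3j − 3) + (2j + 4) = j^2 + 5j + 1,
and (j+1)^2 + 3·(j+1) − 3 = j^2 + 5j + 1.
Hence a(n) = n^2 + 3n − 3 for every n ≥ 0, by induction.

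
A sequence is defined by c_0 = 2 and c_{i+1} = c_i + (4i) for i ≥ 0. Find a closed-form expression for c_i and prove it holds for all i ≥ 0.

Claim: c_i = 2i^2 − 2i + 2.

Base case: c_0 = 2, and 2·0^2 − 2·0 + 2 = 2.
Assume c_r = 2r^2 − 2r + 2.
Then c_{r+1} = c_r + (4r) = (2r^2 − 2r + 2) + (4r) = 2r^2 + 2r + 2,
and 2·(r+1)^2 − 2·(r+1) + 2 = 2r^2 + 2r + 2.
This completes the inductive step, so c_i = 2i^2 − 2i + 2 for all i ≥ 0.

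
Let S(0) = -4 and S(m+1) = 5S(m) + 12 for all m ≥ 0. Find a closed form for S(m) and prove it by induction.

Claim: S(m) = -5^m − 3.

Base case: S(0) = -4, and -5^0 − 3 = -1 − 3 = -4.
Assume S(k) = -5^k − 3 for some k ≥ 0.
Then S(k+1) = 5S(k) + 12 = 5·(-5^k − 3) + 12 = -5^{k+1} − 15 + 12 = -5^{k+1} − 3.
By induction, S(m) = -5^m − 3 for all m ≥ 0.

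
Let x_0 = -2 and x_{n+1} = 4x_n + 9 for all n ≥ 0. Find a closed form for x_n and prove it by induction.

Claim: x_n = 4^n − 3.

Base case: x_0 = -2, and 4^0 − 3 = 1 − 3 = -2.
Assume x_k = 4^k − 3 for some k ≥ 0.
Then x_{k+1} = 4x_k + 9 = 4·(4^k − 3) + 9 = 4^{k+1} − 12 + 9 = 4^{k+1} − 3.
By induction, x_n = 4^n − 3 for all n ≥ 0.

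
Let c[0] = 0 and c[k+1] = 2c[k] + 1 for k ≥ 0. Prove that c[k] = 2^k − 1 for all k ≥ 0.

Base case: c[0] = 0, and 2^0 − 1 = 1 − 1 = 0.
Assume c[m] = 2^m − 1 for some m ≥ 0.
Then c[m+1] = 2c[m] + 1 = 2·(2^m − 1) + 1 = 2^{m+1} − 2 + 1 = 2^{m+1} − 1.
This completes the inductive step, so c[k] = 2^k − 1 for all k ≥ 0.

c[k] = 2^k − 1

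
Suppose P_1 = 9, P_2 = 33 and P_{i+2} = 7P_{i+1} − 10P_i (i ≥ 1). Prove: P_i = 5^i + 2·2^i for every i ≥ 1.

Base cases: P_1 = 9 and 5^1 + 2·2^1 = 9; P_2 = 33 and 5^2 + 2·2^2 = 33.
Assume P_j = 5^j + 2·2^j for all 1 ≤ j ≤ r, where r ≥ 2.
Then P_{r+1} = 7P_r − 10P_{r−1} = 7·(5^r + 2·2^r) − 10·(5^{r−1} + 2·2^{r−1}) = (7·5 − 10)5^{r−1} + 2·(7·2 − 10)2^{r−1} = 25·5^{r−1} + 8·2^{r−1} = 5^{r+1} + 2·2^{r+1}.
Hence P_i = 5^i + 2·2^i for every i ≥ 1, by strong induction.

P_i = 5^i + 2·2^i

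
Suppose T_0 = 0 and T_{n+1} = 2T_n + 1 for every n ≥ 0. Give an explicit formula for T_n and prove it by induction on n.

Claim: T_n = 2^n − 1.

Base case: T_0 = 0, and 2^0 − 1 = 1 − 1 = 0.
Assume T_k = 2^k − 1 for some k ≥ 0.
Then T_{k+1} = 2T_k + 1 = 2·(2^k − 1) + 1 = 2^{k+1} − 2 + 1 = 2^{k+1} − 1.
Hence T_n = 2^n − 1 for every n ≥ 0, by induction.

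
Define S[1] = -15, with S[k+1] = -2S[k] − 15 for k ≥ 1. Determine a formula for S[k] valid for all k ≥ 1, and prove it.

Claim: S[k] = 5·(-2)^k − 5.

Base case: S[1] = -15, and 5·(-2)^1 − 5 = -10 − 5 = -15.
Assume S[j] = 5·(-2)^j − 5 for some j ≥ 1.
Then S[j+1] = -2S[j] − 15 = -2·(5·(-2)^j − 5) − 15 = -10·(-2)^j + 10 − 15 = 5·(-2)^{j+1} − 5.
Hence S[k] = 5·(-2)^k − 5 for every k ≥ 1, by induction.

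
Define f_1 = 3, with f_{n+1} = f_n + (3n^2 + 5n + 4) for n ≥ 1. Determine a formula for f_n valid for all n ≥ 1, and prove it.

Claim: f_n = n^3 + n^2 + 2n − 1.

Base case: f_1 = 3, and 1^3 + 1^2 + 2·1 − 1 = 3.
Assume f_m = m^3 + m^2 + 2m − 1.
Then f_{m+1} = f_m + (3m^2 + 5m + 4) = (m^3 + m^2 + 2m − 1) + (3m^2 + 5m + 4) = m^3 + 4m^2 + 7m + 3,
and (m+1)^3 + (m+1)^2 + 2·(m+1) − 1 = m^3 + 4m^2 + 7m + 3.
This completes the inductive step, so f_n = n^3 + n^2 + 2n − 1 for all n ≥ 1.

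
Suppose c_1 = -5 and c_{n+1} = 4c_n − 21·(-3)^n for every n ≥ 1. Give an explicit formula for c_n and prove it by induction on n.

Claim: c_n = 4^n + 3·(-3)^n.

Base case: c_1 = -5, and 4^1 + 3·(-3)^1 = 4 − 9 = -5.
Assume c_m = 4^m + 3·(-3)^m for some m ≥ 1.
Then c_{m+1} = 4c_m − 21·(-3)^m = 4·(4^m + 3·(-3)^m) − 21·(-3)^m = 4^{m+1} + 12·(-3)^m − 21·(-3)^m = 4^{m+1} − 9·(-3)^m = 4^{m+1} + 3·(-3)^{m+1}.
By induction, c_n = 4^n + 3·(-3)^n for all n ≥ 1.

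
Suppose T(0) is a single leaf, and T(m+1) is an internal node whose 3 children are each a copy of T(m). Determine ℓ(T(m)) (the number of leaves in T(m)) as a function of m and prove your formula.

Claim: ℓ(T(m)) = 3^m.

Base case: ℓ(T(0)) = 1, and 3^0 = 1.
Assume ℓ(T(r)) = 3^r.
Then ℓ(T(r+1)) = 3·ℓ(T(r)) = 3·3^r = 3^{r+1}.
By induction, ℓ(T(m)) = 3^m for all m ≥ 0.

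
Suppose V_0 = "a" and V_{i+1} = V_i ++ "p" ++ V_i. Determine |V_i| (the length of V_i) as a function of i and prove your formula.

Claim: |V_i| = 2^{i+1} − 1.

Base case: |V_0| = 1, and 2^{0+1} − 1 = 1.
Assume |V_m| = 2^{m+1} − 1.
Then |V_{m+1}| = |V_m| + 1 + |V_m| = 2|V_m| + 1 = 2(2^{m+1} − 1) + 1 = 2^{m+2} − 2 + 1 = 2^{m+2} − 1.
This completes the inductive step, so |V_i| = 2^{i+1} − 1 for all i ≥ 0.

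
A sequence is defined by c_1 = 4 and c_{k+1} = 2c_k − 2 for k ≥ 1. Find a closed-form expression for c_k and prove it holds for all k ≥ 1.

Claim: c_k = 2^k + 2.

Base case: c_1 = 4, and 2^1 + 2 = 2 + 2 = 4.
Assume c_m = 2^m + 2 for some m ≥ 1.
Then c_{m+1} = 2c_m − 2 = 2·(2^m + 2) − 2 = 2^{m+1} + 4 − 2 = 2^{m+1} + 2.
By induction, c_k = 2^k + 2 for all k ≥ 1.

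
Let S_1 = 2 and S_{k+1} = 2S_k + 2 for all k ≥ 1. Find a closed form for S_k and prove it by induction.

Claim: S_k = 2^{k+1} − 2.

Base case: S_1 = 2, and 2^{1+1} − 2 = 4 − 2 = 2.
Assume S_r = 2^{r+1} − 2 for some r ≥ 1.
Then S_{r+1} = 2S_r + 2 = 2·(2^{r+1} − 2) + 2 = 2^{r+2} − 4 + 2 = 2^{r+2} − 2.
So the formula holds for r+1, and by induction S_k = 2^{k+1} − 2 for all k ≥ 1.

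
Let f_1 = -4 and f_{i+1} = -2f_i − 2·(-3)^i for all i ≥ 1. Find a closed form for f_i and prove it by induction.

Claim: f_i = -(-2)^i + 2·(-3)^i.

Base case: f_1 = -4, and -(-2)^1 + 2·(-3)^1 = 2 − 6 = -4.
Assume f_k = -(-2)^k + 2·(-3)^k for some k ≥ 1.
Then f_{k+1} = -2f_k − 2·(-3)^k = -2·(-(-2)^k + 2·(-3)^k) − 2·(-3)^k = -(-2)^{k+1} − 4·(-3)^k − 2·(-3)^k = -(-2)^{k+1} − 6·(-3)^k = -(-2)^{k+1} + 2·(-3)^{k+1}.
This completes the inductive step, so f_i = -(-2)^i + 2·(-3)^i for all i ≥ 1.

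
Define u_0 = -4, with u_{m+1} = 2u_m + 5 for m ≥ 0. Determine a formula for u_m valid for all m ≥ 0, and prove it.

Claim: u_m = 2^m − 5.

Base case: u_0 = -4, and 2^0 − 5 = 1 − 5 = -4.
Assume u_k = 2^k − 5 for some k ≥ 0.
Then u_{k+1} = 2u_k + 5 = 2·(2^k − 5) + 5 = 2^{k+1} − 10 + 5 = 2^{k+1} − 5.
By induction, u_m = 2^m − 5 for all m ≥ 0.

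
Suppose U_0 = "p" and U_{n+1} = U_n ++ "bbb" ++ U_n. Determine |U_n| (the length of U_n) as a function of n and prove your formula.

Claim: |U_n| = 2^{n+2} − 3.

Base case: |U_0| = 1, and 2^{0+2} − 3 = 1.
Assume |U_m| = 2^{m+2} − 3.
Then |U_{m+1}| = |U_m| + 3 + |U_m| = 2|U_m| + 3 = 2(2^{m+2} − 3) + 3 = 2^{m+3} − 6 + 3 = 2^{m+3} − 3.
So the formula holds for m+1, and by induction |U_n| = 2^{n+2} − 3 for all n ≥ 0.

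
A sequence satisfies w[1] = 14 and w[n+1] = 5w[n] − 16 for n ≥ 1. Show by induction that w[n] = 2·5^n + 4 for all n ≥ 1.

Base case: w[1] = 14, and 2·5^1 + 4 = 10 + 4 = 14.
Assume w[m] = 2·5^m + 4 for some m ≥ 1.
Then w[m+1] = 5w[m] − 16 = 5·(2·5^m + 4) − 16 = 10·5^m + 20 − 16 = 2·5^{m+1} + 4.
This completes the inductive step, so w[n] = 2·5^n + 4 for all n ≥ 1.

w[n] = 2·5^n + 4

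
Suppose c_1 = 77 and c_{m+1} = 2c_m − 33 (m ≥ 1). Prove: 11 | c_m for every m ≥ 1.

Base case: c_1 = 77 = 11·7, so 11 | c_1.
Assume 11 | c_r, so c_r = 11t for some integer t.
Then c_{r+1} = 2c_r − 33 = 2·(11t) − 33 = 11(2t − 3), so 11 | c_{r+1}.
So the property holds for r+1, and by induction 11 | c_m for all m ≥ 1.

11 | c_m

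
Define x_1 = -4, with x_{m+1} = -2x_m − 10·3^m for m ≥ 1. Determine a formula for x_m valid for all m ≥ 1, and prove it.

Claim: x_m = -(-2)^m − 2·3^m.

Base case: x_1 = -4, and -(-2)^1 − 2·3^1 = 2 − 6 = -4.
Assume x_k = -(-2)^k − 2·3^k for some k ≥ 1.
Then x_{k+1} = -2x_k − 10·3^k = -2·(-(-2)^k − 2·3^k) − 10·3^k = -(-2)^{k+1} + 4·3^k − 10·3^k = -(-2)^{k+1} − 6·3^k = -(-2)^{k+1} − 2·3^{k+1}.
Hence x_m = -(-2)^m − 2·3^m for every m ≥ 1, by induction.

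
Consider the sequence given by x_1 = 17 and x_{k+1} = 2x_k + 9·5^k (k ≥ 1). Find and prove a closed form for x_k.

Claim: x_k = 2^k + 3·5^k.

Base case: x_1 = 17, and 2^1 + 3·5^1 = 2 + 15 = 17.
Assume x_j = 2^j + 3·5^j for some j ≥ 1.
Then x_{j+1} = 2x_j + 9·5^j = 2·(2^j + 3·5^j) + 9·5^j = 2^{j+1} + 6·5^j + 9·5^j = 2^{j+1} + 15·5^j = 2^{j+1} + 3·5^{j+1}.
This completes the inductive step, so x_k = 2^k + 3·5^k for all k ≥ 1.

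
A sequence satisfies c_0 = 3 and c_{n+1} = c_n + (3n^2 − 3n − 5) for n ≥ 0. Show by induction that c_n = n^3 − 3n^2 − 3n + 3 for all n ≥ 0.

Base case: c_0 = 3, and 0^3 − 3·0^2 − 3·0 + 3 = 3.
Assume c_m = m^3 − 3m^2 − 3m + 3.
Then c_{m+1} = c_m + (3m^2 − 3m − 5) = (m^3 − 3m^2 − 3m + 3) + (3m^2 − 3m − 5) = m^3 − 6m − 2,
and (m+1)^3 − 3·(m+1)^2 − 3·(m+1) + 3 = m^3 − 6m − 2.
This completes the inductive step, so c_n = n^3 − 3n^2 − 3n + 3 for all n ≥ 0.

c_n = n^3 − 3n^2 − 3n + 3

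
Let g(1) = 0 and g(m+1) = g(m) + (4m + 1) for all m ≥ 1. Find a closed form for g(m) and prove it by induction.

Claim: g(m) = 2m^2 − m − 1.

Base case: g(1) = 0, and 2·1^2 − 1 − 1 = 0.
Assume g(j) = 2j^2 − j − 1.
Then g(j+1) = g(j) + (4j + 1) = (2j^2 − j − 1) + (4j + 1) = 2j^2 + 3j,
and 2·(j+1)^2 − (j+1) − 1 = 2j^2 + 3j.
Hence g(m) = 2m^2 − m − 1 for every m ≥ 1, by induction.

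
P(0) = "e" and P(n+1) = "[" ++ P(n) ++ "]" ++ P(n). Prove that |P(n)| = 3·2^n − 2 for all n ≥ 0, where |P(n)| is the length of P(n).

Base case: |P(0)| = 1, and 3·2^0 − 2 = 1.
Assume |P(r)| = 3·2^r − 2.
Then |P(r+1)| = 1 + |P(r)| + 1 + |P(r)| = 2|P(r)| + 2 = 2(3·2^r − 2) + 2 = 3·2^{r+1} − 4 + 2 = 3·2^{r+1} − 2.
So the formula holds for r+1, and by induction |P(n)| = 3·2^n − 2 for all n ≥ 0.

|P(n)| = 3·2^n − 2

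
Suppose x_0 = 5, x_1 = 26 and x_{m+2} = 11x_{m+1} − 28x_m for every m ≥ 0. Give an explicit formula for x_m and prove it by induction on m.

Claim: x_m = 3·4^m + 2·7^m.

Base cases: x_0 = 5 and 3·4^0 + 2·7^0 = 5; x_1 = 26 and 3·4^1 + 2·7^1 = 26.
Assume x_j = 3·4^j + 2·7^j for all 0 ≤ j ≤ k, where k ≥ 1.
Then x_{k+1} = 11x_k − 28x_{k−1} = 11·(3·4^k + 2·7^k) − 28·(3·4^{k−1} + 2·7^{k−1}) = 3·(11·4 − 28)4^{k−1} + 2·(11·7 − 28)7^{k−1} = 48·4^{k−1} + 98·7^{k−1} = 3·4^{k+1} + 2·7^{k+1}.
By strong induction, x_m = 3·4^m + 2·7^m for all m ≥ 0.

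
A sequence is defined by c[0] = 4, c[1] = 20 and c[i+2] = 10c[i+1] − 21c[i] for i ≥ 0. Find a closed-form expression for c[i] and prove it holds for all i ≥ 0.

Claim: c[i] = 2·3^i + 2·7^i.

Base cases: c[0] = 4 and 2·3^0 + 2·7^0 = 4; c[1] = 20 and 2·3^1 + 2·7^1 = 20.
Assume c[t] = 2·3^t + 2·7^t for all 0 ≤ t ≤ j, where j ≥ 1.
Then c[j+1] = 10c[j] − 21c[j−1] = 10·(2·3^j + 2·7^j) − 21·(2·3^{j−1} + 2·7^{j−1}) = 2·(10·3 − 21)3^{j−1} + 2·(10·7 − 21)7^{j−1} = 18·3^{j−1} + 98·7^{j−1} = 2·3^{j+1} + 2·7^{j+1}.
By strong induction, c[i] = 2·3^i + 2·7^i for all i ≥ 0.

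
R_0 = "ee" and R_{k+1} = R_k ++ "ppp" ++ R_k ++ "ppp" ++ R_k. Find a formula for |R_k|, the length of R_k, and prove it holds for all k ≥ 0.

Claim: |R_k| = 5·3^k − 3.

Base case: |R_0| = 2, and 5·3^0 − 3 = 2.
Assume |R_j| = 5·3^j − 3.
Then |R_{j+1}| = 3|R_j| + 6 = 3(5·3^j − 3) + 6 = 5·3^{j+1} − 9 + 6 = 5·3^{j+1} − 3.
Hence |R_k| = 5·3^k − 3 for every k ≥ 0, by induction.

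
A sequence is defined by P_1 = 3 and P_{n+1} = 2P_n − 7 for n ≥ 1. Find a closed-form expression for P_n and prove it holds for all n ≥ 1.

Claim: P_n = -2^{n+1} + 7.

Base case: P_1 = 3, and -2^{1+1} + 7 = -4 + 7 = 3.
Assume P_j = -2^{j+1} + 7 for some j ≥ 1.
Then P_{j+1} = 2P_j − 7 = 2·(-2^{j+1} + 7) − 7 = -2^{j+2} + 14 − 7 = -2^{j+2} + 7.
So the formula holds for j+1, and by induction P_n = -2^{n+1} + 7 for all n ≥ 1.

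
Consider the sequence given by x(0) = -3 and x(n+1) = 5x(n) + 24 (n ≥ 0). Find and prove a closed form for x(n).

Claim: x(n) = 3·5^n − 6.

Base case: x(0) = -3, and 3·5^0 − 6 = 3 − 6 = -3.
Assume x(r) = 3·5^r − 6 for some r ≥ 0.
Then x(r+1) = 5x(r) + 24 = 5·(3·5^r − 6) + 24 = 15·5^r − 30 + 24 = 3·5^{r+1} − 6.
So the formula holds for r+1, and by induction x(n) = 3·5^n − 6 for all n ≥ 0.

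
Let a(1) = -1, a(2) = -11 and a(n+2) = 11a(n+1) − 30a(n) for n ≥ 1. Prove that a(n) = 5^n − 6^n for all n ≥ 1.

Base cases: a(1) = -1 and 5^1 − 6^1 = -1; a(2) = -11 and 5^2 − 6^2 = -11.
Assume a(j) = 5^j − 6^j for all 1 ≤ j ≤ r, where r ≥ 2.
Then a(r+1) = 11a(r) − 30a(r−1) = 11·(5^r − 6^r) − 30·(5^{r−1} − 6^{r−1}) = (11·5 − 30)5^{r−1} − (11·6 − 30)6^{r−1} = 25·5^{r−1} − 36·6^{r−1} = 5^{r+1} − 6^{r+1}.
Hence a(n) = 5^n − 6^n for every n ≥ 1, by strong induction.

a(n) = 5^n − 6^n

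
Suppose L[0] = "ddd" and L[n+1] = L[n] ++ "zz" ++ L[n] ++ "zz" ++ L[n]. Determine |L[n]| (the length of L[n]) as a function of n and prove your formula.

Claim: |L[n]| = 5·3^n − 2.

Base case: |L[0]| = 3, and 5·3^0 − 2 = 3.
Assume |L[j]| = 5·3^j − 2.
Then |L[j+1]| = 3|L[j]| + 4 = 3(5·3^j − 2) + 4 = 5·3^{j+1} − 6 + 4 = 5·3^{j+1} − 2.
By induction, |L[n]| = 5·3^n − 2 for all n ≥ 0.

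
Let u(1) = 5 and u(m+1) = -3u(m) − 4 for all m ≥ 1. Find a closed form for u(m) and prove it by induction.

Claim: u(m) = -2·(-3)^m − 1.

Base case: u(1) = 5, and -2·(-3)^1 − 1 = 6 − 1 = 5.
Assume u(r) = -2·(-3)^r − 1 for some r ≥ 1.
Then u(r+1) = -3u(r) − 4 = -3·(-2·(-3)^r − 1) − 4 = 6·(-3)^r + 3 − 4 = -2·(-3)^{r+1} − 1.
Hence u(m) = -2·(-3)^m − 1 for every m ≥ 1, by induction.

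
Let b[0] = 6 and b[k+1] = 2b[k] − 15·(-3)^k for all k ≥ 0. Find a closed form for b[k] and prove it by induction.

Claim: b[k] = 3·2^k + 3·(-3)^k.

Base case: b[0] = 6, and 3·2^0 + 3·(-3)^0 = 3 + 3 = 6.
Assume b[j] = 3·2^j + 3·(-3)^j for some j ≥ 0.
Then b[j+1] = 2b[j] − 15·(-3)^j = 2·(3·2^j + 3·(-3)^j) − 15·(-3)^j = 3·2^{j+1} + 6·(-3)^j − 15·(-3)^j = 3·2^{j+1} − 9·(-3)^j = 3·2^{j+1} + 3·(-3)^{j+1}.
This completes the inductive step, so b[k] = 3·2^k + 3·(-3)^k for all k ≥ 0.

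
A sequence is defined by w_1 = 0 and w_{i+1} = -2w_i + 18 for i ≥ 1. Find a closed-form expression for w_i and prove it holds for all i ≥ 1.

Claim: w_i = 3·(-2)^i + 6.

Base case: w_1 = 0, and 3·(-2)^1 + 6 = -6 + 6 = 0.
Assume w_m = 3·(-2)^m + 6 for some m ≥ 1.
Then w_{m+1} = -2w_m + 18 = -2·(3·(-2)^m + 6) + 18 = -6·(-2)^m − 12 + 18 = 3·(-2)^{m+1} + 6.
This completes the inductive step, so w_i = 3·(-2)^i + 6 for all i ≥ 1.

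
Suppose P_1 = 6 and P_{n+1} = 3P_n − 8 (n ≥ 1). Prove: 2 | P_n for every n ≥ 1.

Base case: P_1 = 6 = 2·3, so 2 | P_1.
Assume 2 | P_m, so P_m = 2t for some integer t.
Then P_{m+1} = 3P_m − 8 = 3·(2t) − 8 = 2(3t − 4), so 2 | P_{m+1}.
This completes the inductive step, so 2 | P_n for all n ≥ 1.

2 | P_n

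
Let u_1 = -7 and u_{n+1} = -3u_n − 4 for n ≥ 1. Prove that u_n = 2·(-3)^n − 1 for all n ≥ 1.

Base case: u_1 = -7, and 2·(-3)^1 − 1 = -6 − 1 = -7.
Assume u_j = 2·(-3)^j − 1 for some j ≥ 1.
Then u_{j+1} = -3u_j − 4 = -3·(2·(-3)^j − 1) − 4 = -6·(-3)^j + 3 − 4 = 2·(-3)^{j+1} − 1.
Hence u_n = 2·(-3)^n − 1 for every n ≥ 1, by induction.

u_n = 2·(-3)^n − 1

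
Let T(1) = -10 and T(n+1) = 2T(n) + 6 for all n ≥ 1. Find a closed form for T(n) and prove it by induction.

Claim: T(n) = -2^{n+1} − 6.

Base case: T(1) = -10, and -2^{1+1} − 6 = -4 − 6 = -10.
Assume T(r) = -2^{r+1} − 6 for some r ≥ 1.
Then T(r+1) = 2T(r) + 6 = 2·(-2^{r+1} − 6) + 6 = -2^{r+2} − 12 + 6 = -2^{r+2} − 6.
So the formula holds for r+1, and by induction T(n) = -2^{n+1} − 6 for all n ≥ 1.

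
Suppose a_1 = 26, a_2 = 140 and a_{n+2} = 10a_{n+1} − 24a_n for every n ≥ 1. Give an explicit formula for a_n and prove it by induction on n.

Claim: a_n = 3·6^n + 2·4^n.

Base cases: a_1 = 26 and 3·6^1 + 2·4^1 = 26; a_2 = 140 and 3·6^2 + 2·4^2 = 140.
Assume a_j = 3·6^j + 2·4^j for all 1 ≤ j ≤ k, where k ≥ 2.
Then a_{k+1} = 10a_k − 24a_{k−1} = 10·(3·6^k + 2·4^k) − 24·(3·6^{k−1} + 2·4^{k−1}) = 3·(10·6 − 24)6^{k−1} + 2·(10·4 − 24)4^{k−1} = 108·6^{k−1} + 32·4^{k−1} = 3·6^{k+1} + 2·4^{k+1}.
By strong induction, a_n = 3·6^n + 2·4^n for all n ≥ 1.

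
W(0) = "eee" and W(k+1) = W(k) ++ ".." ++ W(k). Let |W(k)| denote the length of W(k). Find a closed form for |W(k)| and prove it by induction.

Claim: |W(k)| = 5·2^k − 2.

Base case: |W(0)| = 3, and 5·2^0 − 2 = 3.
Assume |W(j)| = 5·2^j − 2.
Then |W(j+1)| = |W(j)| + 2 + |W(j)| = 2|W(j)| + 2 = 2(5·2^j − 2) + 2 = 5·2^{j+1} − 4 + 2 = 5·2^{j+1} − 2.
Hence |W(k)| = 5·2^k − 2 for every k ≥ 0, by induction.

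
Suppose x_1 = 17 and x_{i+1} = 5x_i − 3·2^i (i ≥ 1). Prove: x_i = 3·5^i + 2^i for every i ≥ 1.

Base case: x_1 = 17, and 3·5^1 + 2^1 = 15 + 2 = 17.
Assume x_j = 3·5^j + 2^j for some j ≥ 1.
Then x_{j+1} = 5x_j − 3·2^j = 5·(3·5^j + 2^j) − 3·2^j = 3·5^{j+1} + 5·2^j − 3·2^j = 3·5^{j+1} + 2·2^j = 3·5^{j+1} + 2^{j+1}.
This completes the inductive step, so x_i = 3·5^i + 2^i for all i ≥ 1.

x_i = 3·5^i + 2^i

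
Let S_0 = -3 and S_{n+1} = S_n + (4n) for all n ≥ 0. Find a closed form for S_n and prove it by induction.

Claim: S_n = 2n^2 − 2n − 3.

Base case: S_0 = -3, and 2·0^2 − 2·0 − 3 = -3.
Assume S_r = 2r^2 − 2r − 3.
Then S_{r+1} = S_r + (4r) = (2r^2 − 2r − 3) + (4r) = 2r^2 + 2r − 3,
and 2·(r+1)^2 − 2·(r+1) − 3 = 2r^2 + 2r − 3.
By induction, S_n = 2n^2 − 2n − 3 for all n ≥ 0.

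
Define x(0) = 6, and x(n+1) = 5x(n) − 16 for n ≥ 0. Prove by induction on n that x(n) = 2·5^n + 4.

Base case: x(0) = 6, and 2·5^0 + 4 = 2 + 4 = 6.
Assume x(j) = 2·5^j + 4 for some j ≥ 0.
Then x(j+1) = 5x(j) − 16 = 5·(2·5^j + 4) − 16 = 10·5^j + 20 − 16 = 2·5^{j+1} + 4.
This completes the inductive step, so x(n) = 2·5^n + 4 for all n ≥ 0.

x(n) = 2·5^n + 4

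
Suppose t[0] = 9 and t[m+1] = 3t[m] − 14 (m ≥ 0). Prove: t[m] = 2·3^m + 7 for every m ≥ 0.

Base case: t[0] = 9, and 2·3^0 + 7 = 2 + 7 = 9.
Assume t[r] = 2·3^r + 7 for some r ≥ 0.
Then t[r+1] = 3t[r] − 14 = 3·(2·3^r + 7) − 14 = 6·3^r + 21 − 14 = 2·3^{r+1} + 7.
So the formula holds for r+1, and by induction t[m] = 2·3^m + 7 for all m ≥ 0.

t[m] = 2·3^m + 7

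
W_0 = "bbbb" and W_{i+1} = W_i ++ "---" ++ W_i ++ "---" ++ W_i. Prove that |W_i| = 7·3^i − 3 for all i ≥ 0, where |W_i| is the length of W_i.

Base case: |W_0| = 4, and 7·3^0 − 3 = 4.
Assume |W_j| = 7·3^j − 3.
Then |W_{j+1}| = 3|W_j| + 6 = 3(7·3^j − 3) + 6 = 7·3^{j+1} − 9 + 6 = 7·3^{j+1} − 3.
By induction, |W_i| = 7·3^i − 3 for all i ≥ 0.

|W_i| = 7·3^i − 3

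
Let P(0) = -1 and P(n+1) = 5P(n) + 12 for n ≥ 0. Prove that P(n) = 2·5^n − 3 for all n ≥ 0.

Base case: P(0) = -1, and 2·5^0 − 3 = 2 − 3 = -1.
Assume P(m) = 2·5^m − 3 for some m ≥ 0.
Then P(m+1) = 5P(m) + 12 = 5·(2·5^m − 3) + 12 = 10·5^m − 15 + 12 = 2·5^{m+1} − 3.
Hence P(n) = 2·5^n − 3 for every n ≥ 0, by induction.

P(n) = 2·5^n − 3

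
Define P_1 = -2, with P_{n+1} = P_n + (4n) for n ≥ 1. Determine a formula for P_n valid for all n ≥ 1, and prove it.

Claim: P_n = 2n^2 − 2n − 2.

Base case: P_1 = -2, and 2·1^2 − 2·1 − 2 = -2.
Assume P_k = 2k^2 − 2k − 2.
Then P_{k+1} = P_k + (4k) = (2k^2 − 2k − 2) + (4k) = 2k^2 + 2k − 2,
and 2·(k+1)^2 − 2·(k+1) − 2 = 2k^2 + 2k − 2.
This completes the inductive step, so P_n = 2n^2 − 2n − 2 for all n ≥ 1.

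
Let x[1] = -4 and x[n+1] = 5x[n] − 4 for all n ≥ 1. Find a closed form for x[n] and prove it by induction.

Claim: x[n] = -5^n + 1.

Base case: x[1] = -4, and -5^1 + 1 = -5 + 1 = -4.
Assume x[k] = -5^k + 1 for some k ≥ 1.
Then x[k+1] = 5x[k] − 4 = 5·(-5^k + 1) − 4 = -5^{k+1} + 5 − 4 = -5^{k+1} + 1.
This completes the inductive step, so x[n] = -5^n + 1 for all n ≥ 1.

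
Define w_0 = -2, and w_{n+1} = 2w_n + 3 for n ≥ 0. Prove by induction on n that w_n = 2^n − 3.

Base case: w_0 = -2, and 2^0 − 3 = 1 − 3 = -2.
Assume w_k = 2^k − 3 for some k ≥ 0.
Then w_{k+1} = 2w_k + 3 = 2·(2^k − 3) + 3 = 2^{k+1} − 6 + 3 = 2^{k+1} − 3.
This completes the inductive step, so w_n = 2^n − 3 for all n ≥ 0.

w_n = 2^n − 3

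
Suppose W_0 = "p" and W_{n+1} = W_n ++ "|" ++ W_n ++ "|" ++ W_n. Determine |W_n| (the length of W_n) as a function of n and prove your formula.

Claim: |W_n| = 2·3^n − 1.

Base case: |W_0| = 1, and 2·3^0 − 1 = 1.
Assume |W_m| = 2·3^m − 1.
Then |W_{m+1}| = 3|W_m| + 2 = 3(2·3^m − 1) + 2 = 2·3^{m+1} − 3 + 2 = 2·3^{m+1} − 1.
By induction, |W_n| = 2·3^n − 1 for all n ≥ 0.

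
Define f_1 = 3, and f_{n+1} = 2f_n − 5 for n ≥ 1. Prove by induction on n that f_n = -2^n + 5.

Base case: f_1 = 3, and -2^1 + 5 = -2 + 5 = 3.
Assume f_k = -2^k + 5 for some k ≥ 1.
Then f_{k+1} = 2f_k − 5 = 2·(-2^k + 5) − 5 = -2^{k+1} + 10 − 5 = -2^{k+1} + 5.
This completes the inductive step, so f_n = -2^n + 5 for all n ≥ 1.

f_n = -2^n + 5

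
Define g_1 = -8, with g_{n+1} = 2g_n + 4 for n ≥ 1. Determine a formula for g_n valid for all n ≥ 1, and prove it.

Claim: g_n = -2^{n+1} − 4.

Base case: g_1 = -8, and -2^{1+1} − 4 = -4 − 4 = -8.
Assume g_r = -2^{r+1} − 4 for some r ≥ 1.
Then g_{r+1} = 2g_r + 4 = 2·(-2^{r+1} − 4) + 4 = -2^{r+2} − 8 + 4 = -2^{r+2} − 4.
Hence g_n = -2^{n+1} − 4 for every n ≥ 1, by induction.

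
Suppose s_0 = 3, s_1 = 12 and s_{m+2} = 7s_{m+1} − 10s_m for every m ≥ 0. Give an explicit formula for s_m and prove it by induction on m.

Claim: s_m = 2^m + 2·5^m.

Base cases: s_0 = 3 and 2^0 + 2·5^0 = 3; s_1 = 12 and 2^1 + 2·5^1 = 12.
Assume s_j = 2^j + 2·5^j for all 0 ≤ j ≤ r, where r ≥ 1.
Then s_{r+1} = 7s_r − 10s_{r−1} = 7·(2^r + 2·5^r) − 10·(2^{r−1} + 2·5^{r−1}) = (7·2 − 10)2^{r−1} + 2·(7·5 − 10)5^{r−1} = 4·2^{r−1} + 50·5^{r−1} = 2^{r+1} + 2·5^{r+1}.
So the formula holds for r+1, and by strong induction s_m = 2^m + 2·5^m for all m ≥ 0.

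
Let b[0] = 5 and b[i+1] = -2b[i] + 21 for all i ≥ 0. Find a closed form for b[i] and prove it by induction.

Claim: b[i] = -2·(-2)^i + 7.

Base case: b[0] = 5, and -2·(-2)^0 + 7 = -2 + 7 = 5.
Assume b[k] = -2·(-2)^k + 7 for some k ≥ 0.
Then b[k+1] = -2b[k] + 21 = -2·(-2·(-2)^k + 7) + 21 = 4·(-2)^k − 14 + 21 = -2·(-2)^{k+1} + 7.
Hence b[i] = -2·(-2)^i + 7 for every i ≥ 0, by induction.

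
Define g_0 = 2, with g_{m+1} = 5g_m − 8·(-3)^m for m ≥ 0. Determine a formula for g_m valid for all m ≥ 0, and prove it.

Claim: g_m = 5^m + (-3)^m.

Base case: g_0 = 2, and 5^0 + (-3)^0 = 1 + 1 = 2.
Assume g_k = 5^k + (-3)^k for some k ≥ 0.
Then g_{k+1} = 5g_k − 8·(-3)^k = 5·(5^k + (-3)^k) − 8·(-3)^k = 5^{k+1} + 5·(-3)^k − 8·(-3)^k = 5^{k+1} − 3·(-3)^k = 5^{k+1} + (-3)^{k+1}.
So the formula holds for k+1, and by induction g_m = 5^m + (-3)^m for all m ≥ 0.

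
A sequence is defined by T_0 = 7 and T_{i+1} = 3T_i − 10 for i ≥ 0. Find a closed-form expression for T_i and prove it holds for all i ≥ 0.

Claim: T_i = 2·3^i + 5.

Base case: T_0 = 7, and 2·3^0 + 5 = 2 + 5 = 7.
Assume T_r = 2·3^r + 5 for some r ≥ 0.
Then T_{r+1} = 3T_r − 10 = 3·(2·3^r + 5) − 10 = 6·3^r + 15 − 10 = 2·3^{r+1} + 5.
So the formula holds for r+1, and by induction T_i = 2·3^i + 5 for all i ≥ 0.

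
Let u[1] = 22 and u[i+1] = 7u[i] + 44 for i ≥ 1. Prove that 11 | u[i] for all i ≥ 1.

Base case: u[1] = 22 = 11·2, so 11 | u[1].
Assume 11 | u[m], so u[m] = 11t for some integer t.
Then u[m+1] = 7u[m] + 44 = 7·(11t) + 44 = 11(7t + 4), so 11 | u[m+1].
By induction, 11 | u[i] for all i ≥ 1.

11 | u[i]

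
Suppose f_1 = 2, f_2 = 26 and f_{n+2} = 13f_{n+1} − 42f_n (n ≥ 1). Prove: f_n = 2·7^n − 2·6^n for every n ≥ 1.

Base cases: f_1 = 2 and 2·7^1 − 2·6^1 = 2; f_2 = 26 and 2·7^2 − 2·6^2 = 26.
Assume f_j = 2·7^j − 2·6^j for all 1 ≤ j ≤ r, where r ≥ 2.
Then f_{r+1} = 13f_r − 42f_{r−1} = 13·(2·7^r − 2·6^r) − 42·(2·7^{r−1} − 2·6^{r−1}) = 2·(13·7 − 42)7^{r−1} − 2·(13·6 − 42)6^{r−1} = 98·7^{r−1} − 72·6^{r−1} = 2·7^{r+1} − 2·6^{r+1}.
So the formula holds for r+1, and by strong induction f_n = 2·7^n − 2·6^n for all n ≥ 1.

f_n = 2·7^n − 2·6^n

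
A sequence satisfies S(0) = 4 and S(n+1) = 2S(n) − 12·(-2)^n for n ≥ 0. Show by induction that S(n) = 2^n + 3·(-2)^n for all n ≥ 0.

Base case: S(0) = 4, and 2^0 + 3·(-2)^0 = 1 + 3 = 4.
Assume S(r) = 2^r + 3·(-2)^r for some r ≥ 0.
Then S(r+1) = 2S(r) − 12·(-2)^r = 2·(2^r + 3·(-2)^r) − 12·(-2)^r = 2^{r+1} + 6·(-2)^r − 12·(-2)^r = 2^{r+1} − 6·(-2)^r = 2^{r+1} + 3·(-2)^{r+1}.
So the formula holds for r+1, and by induction S(n) = 2^n + 3·(-2)^n for all n ≥ 0.

S(n) = 2^n + 3·(-2)^n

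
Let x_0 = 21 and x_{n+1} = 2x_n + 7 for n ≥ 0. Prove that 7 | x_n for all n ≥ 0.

Base case: x_0 = 21 = 7·3, so 7 | x_0.
Assume 7 | x_r, so x_r = 7t for some integer t.
Then x_{r+1} = 2x_r + 7 = 2·(7t) + 7 = 7(2t + 1), so 7 | x_{r+1}.
By induction, 7 | x_n for all n ≥ 0.

7 | x_n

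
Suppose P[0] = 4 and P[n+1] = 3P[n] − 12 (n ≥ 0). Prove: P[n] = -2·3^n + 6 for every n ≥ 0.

Base case: P[0] = 4, and -2·3^0 + 6 = -2 + 6 = 4.
Assume P[k] = -2·3^k + 6 for some k ≥ 0.
Then P[k+1] = 3P[k] − 12 = 3·(-2·3^k + 6) − 12 = -6·3^k + 18 − 12 = -2·3^{k+1} + 6.
So the formula holds for k+1, and by induction P[n] = -2·3^n + 6 for all n ≥ 0.

P[n] = -2·3^n + 6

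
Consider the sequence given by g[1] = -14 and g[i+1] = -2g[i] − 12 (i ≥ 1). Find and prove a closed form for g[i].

Claim: g[i] = 5·(-2)^i − 4.

Base case: g[1] = -14, and 5·(-2)^1 − 4 = -10 − 4 = -14.
Assume g[k] = 5·(-2)^k − 4 for some k ≥ 1.
Then g[k+1] = -2g[k] − 12 = -2·(5·(-2)^k − 4) − 12 = -10·(-2)^k + 8 − 12 = 5·(-2)^{k+1} − 4.
So the formula holds for k+1, and by induction g[i] = 5·(-2)^i − 4 for all i ≥ 1.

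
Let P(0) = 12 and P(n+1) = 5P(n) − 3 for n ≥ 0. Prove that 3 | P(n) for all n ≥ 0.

Base case: P(0) = 12 = 3·4, so 3 | P(0).
Assume 3 | P(m), so P(m) = 3t for some integer t.
Then P(m+1) = 5P(m) − 3 = 5·(3t) − 3 = 3(5t − 1), so 3 | P(m+1).
By induction, 3 | P(n) for all n ≥ 0.

3 | P(n)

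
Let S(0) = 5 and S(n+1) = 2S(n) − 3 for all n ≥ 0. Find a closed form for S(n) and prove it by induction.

Claim: S(n) = 2^{n+1} + 3.

Base case: S(0) = 5, and 2^{0+1} + 3 = 2 + 3 = 5.
Assume S(r) = 2^{r+1} + 3 for some r ≥ 0.
Then S(r+1) = 2S(r) − 3 = 2·(2^{r+1} + 3) − 3 = 2^{r+2} + 6 − 3 = 2^{r+2} + 3.
This completes the inductive step, so S(n) = 2^{n+1} + 3 for all n ≥ 0.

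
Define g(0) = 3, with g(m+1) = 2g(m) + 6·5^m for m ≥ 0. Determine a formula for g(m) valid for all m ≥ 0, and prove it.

Claim: g(m) = 2^m + 2·5^m.

Base case: g(0) = 3, and 2^0 + 2·5^0 = 1 + 2 = 3.
Assume g(r) = 2^r + 2·5^r for some r ≥ 0.
Then g(r+1) = 2g(r) + 6·5^r = 2·(2^r + 2·5^r) + 6·5^r = 2^{r+1} + 4·5^r + 6·5^r = 2^{r+1} + 10·5^r = 2^{r+1} + 2·5^{r+1}.
By induction, g(m) = 2^m + 2·5^m for all m ≥ 0.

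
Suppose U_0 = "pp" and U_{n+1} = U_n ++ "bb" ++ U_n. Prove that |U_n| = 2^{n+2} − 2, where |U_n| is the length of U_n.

Base case: |U_0| = 2, and 2^{0+2} − 2 = 2.
Assume |U_r| = 2^{r+2} − 2.
Then |U_{r+1}| = |U_r| + 2 + |U_r| = 2|U_r| + 2 = 2(2^{r+2} − 2) + 2 = 2^{r+3} − 4 + 2 = 2^{r+3} − 2.
So the formula holds for r+1, and by induction |U_n| = 2^{n+2} − 2 for all n ≥ 0.

|U_n| = 2^{n+2} − 2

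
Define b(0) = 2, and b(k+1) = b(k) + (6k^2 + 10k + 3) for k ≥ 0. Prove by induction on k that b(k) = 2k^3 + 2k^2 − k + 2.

Base case: b(0) = 2, and 2·0^3 + 2·0^2 − 0 + 2 = 2.
Assume b(m) = 2m^3 + 2m^2 − m + 2.
Then b(m+1) = b(m) + (6m^2 + 10m + 3) = (2m^3 + 2m^2 − m + 2) + (6m^2 + 10m + 3) = 2m^3 + 8m^2 + 9m + 5,
and 2·(m+1)^3 + 2·(m+1)^2 − (m+1) + 2 = 2m^3 + 8m^2 + 9m + 5.
This completes the inductive step, so b(k) = 2k^3 + 2k^2 − k + 2 for all k ≥ 0.

b(k) = 2k^3 + 2k^2 − k + 2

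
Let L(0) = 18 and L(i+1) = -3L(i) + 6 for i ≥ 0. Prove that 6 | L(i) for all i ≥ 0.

Base case: L(0) = 18 = 6·3, so 6 | L(0).
Assume 6 | L(m), so L(m) = 6t for some integer t.
Then L(m+1) = -3L(m) + 6 = -3·(6t) + 6 = 6(-3t + 1), so 6 | L(m+1).
So the property holds for m+1, and by induction 6 | L(i) for all i ≥ 0.

6 | L(i)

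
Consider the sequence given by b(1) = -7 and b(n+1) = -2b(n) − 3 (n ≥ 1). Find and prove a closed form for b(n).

Claim: b(n) = 3·(-2)^n − 1.

Base case: b(1) = -7, and 3·(-2)^1 − 1 = -6 − 1 = -7.
Assume b(r) = 3·(-2)^r − 1 for some r ≥ 1.
Then b(r+1) = -2b(r) − 3 = -2·(3·(-2)^r − 1) − 3 = -6·(-2)^r + 2 − 3 = 3·(-2)^{r+1} − 1.
So the formula holds for r+1, and by induction b(n) = 3·(-2)^n − 1 for all n ≥ 1.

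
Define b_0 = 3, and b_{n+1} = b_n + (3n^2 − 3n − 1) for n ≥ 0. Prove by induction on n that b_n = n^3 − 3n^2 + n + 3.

Base case: b_0 = 3, and 0^3 − 3·0^2 + 0 + 3 = 3.
Assume b_m = m^3 − 3m^2 + m + 3.
Then b_{m+1} = b_m + (3m^2 − 3m − 1) = (m^3 − 3m^2 + m + 3) + (3m^2 − 3m − 1) = m^3 − 2m + 2,
and (m+1)^3 − 3·(m+1)^2 + (m+1) + 3 = m^3 − 2m + 2.
By induction, b_n = n^3 − 3n^2 + n + 3 for all n ≥ 0.

b_n = n^3 − 3n^2 + n + 3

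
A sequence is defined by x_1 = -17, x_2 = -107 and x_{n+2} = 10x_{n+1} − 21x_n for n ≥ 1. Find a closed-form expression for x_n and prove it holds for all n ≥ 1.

Claim: x_n = -3^n − 2·7^n.

Base cases: x_1 = -17 and -3^1 − 2·7^1 = -17; x_2 = -107 and -3^2 − 2·7^2 = -107.
Assume x_j = -3^j − 2·7^j for all 1 ≤ j ≤ k, where k ≥ 2.
Then x_{k+1} = 10x_k − 21x_{k−1} = 10·(-3^k − 2·7^k) − 21·(-3^{k−1} − 2·7^{k−1}) = -(10·3 − 21)3^{k−1} − 2·(10·7 − 21)7^{k−1} = -9·3^{k−1} − 98·7^{k−1} = -3^{k+1} − 2·7^{k+1}.
So the formula holds for k+1, and by strong induction x_n = -3^n − 2·7^n for all n ≥ 1.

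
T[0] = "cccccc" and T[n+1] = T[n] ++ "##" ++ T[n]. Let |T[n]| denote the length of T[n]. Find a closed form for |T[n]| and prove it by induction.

Claim: |T[n]| = 2^{n+3} − 2.

Base case: |T[0]| = 6, and 2^{0+3} − 2 = 6.
Assume |T[j]| = 2^{j+3} − 2.
Then |T[j+1]| = |T[j]| + 2 + |T[j]| = 2|T[j]| + 2 = 2(2^{j+3} − 2) + 2 = 2^{j+1+3} − 4 + 2 = 2^{j+1+3} − 2.
This completes the inductive step, so |T[n]| = 2^{n+3} − 2 for all n ≥ 0.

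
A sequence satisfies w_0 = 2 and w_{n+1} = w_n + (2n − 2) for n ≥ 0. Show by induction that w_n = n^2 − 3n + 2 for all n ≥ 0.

Base case: w_0 = 2, and 0^2 − 3·0 + 2 = 2.
Assume w_m = m^2 − 3m + 2.
Then w_{m+1} = w_m + (2m − 2) = (m^2 − 3m + 2) + (2m − 2) = m^2 − m,
and (m+1)^2 − 3·(m+1) + 2 = m^2 − m.
By induction, w_n = n^2 − 3n + 2 for all n ≥ 0.

w_n = n^2 − 3n + 2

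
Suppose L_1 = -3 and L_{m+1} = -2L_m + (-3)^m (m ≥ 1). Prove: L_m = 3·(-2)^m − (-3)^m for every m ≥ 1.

Base case: L_1 = -3, and 3·(-2)^1 − (-3)^1 = -6 + 3 = -3.
Assume L_j = 3·(-2)^j − (-3)^j for some j ≥ 1.
Then L_{j+1} = -2L_j + (-3)^j = -2·(3·(-2)^j − (-3)^j) + (-3)^j = 3·(-2)^{j+1} + 2·(-3)^j + (-3)^j = 3·(-2)^{j+1} + 3·(-3)^j = 3·(-2)^{j+1} − (-3)^{j+1}.
So the formula holds for j+1, and by induction L_m = 3·(-2)^m − (-3)^m for all m ≥ 1.

L_m = 3·(-2)^m − (-3)^m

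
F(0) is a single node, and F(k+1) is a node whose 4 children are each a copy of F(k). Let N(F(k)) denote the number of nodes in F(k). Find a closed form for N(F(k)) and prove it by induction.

Claim: N(F(k)) = (4^{k+1} − 1)/3.

Base case: N(F(0)) = 1, and (4^{0+1} − 1)/3 = 1.
Assume N(F(r)) = (4^{r+1} − 1)/3.
Then N(F(r+1)) = 1 + 4N(F(r)) = 1 + 4·(4^{r+1} − 1)/3 = 1 + (4^{r+2} − 4)/3 = (3 + 4^{r+2} − 4)/3 = (4^{r+2} − 1)/3.
So the formula holds for r+1, and by induction N(F(k)) = (4^{k+1} − 1)/3 for all k ≥ 0.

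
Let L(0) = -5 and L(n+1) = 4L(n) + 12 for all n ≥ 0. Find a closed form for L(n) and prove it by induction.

Claim: L(n) = -4^n − 4.

Base case: L(0) = -5, and -4^0 − 4 = -1 − 4 = -5.
Assume L(j) = -4^j − 4 for some j ≥ 0.
Then L(j+1) = 4L(j) + 12 = 4·(-4^j − 4) + 12 = -4^{j+1} − 16 + 12 = -4^{j+1} − 4.
So the formula holds for j+1, and by induction L(n) = -4^n − 4 for all n ≥ 0.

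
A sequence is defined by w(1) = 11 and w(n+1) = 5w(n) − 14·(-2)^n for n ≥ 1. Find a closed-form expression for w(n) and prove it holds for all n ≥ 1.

Claim: w(n) = 3·5^n + 2·(-2)^n.

Base case: w(1) = 11, and 3·5^1 + 2·(-2)^1 = 15 − 4 = 11.
Assume w(r) = 3·5^r + 2·(-2)^r for some r ≥ 1.
Then w(r+1) = 5w(r) − 14·(-2)^r = 5·(3·5^r + 2·(-2)^r) − 14·(-2)^r = 3·5^{r+1} + 10·(-2)^r − 14·(-2)^r = 3·5^{r+1} − 4·(-2)^r = 3·5^{r+1} + 2·(-2)^{r+1}.
So the formula holds for r+1, and by induction w(n) = 3·5^n + 2·(-2)^n for all n ≥ 1.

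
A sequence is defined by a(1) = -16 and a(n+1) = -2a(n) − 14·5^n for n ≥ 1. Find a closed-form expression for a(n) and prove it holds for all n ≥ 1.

Claim: a(n) = 3·(-2)^n − 2·5^n.

Base case: a(1) = -16, and 3·(-2)^1 − 2·5^1 = -6 − 10 = -16.
Assume a(m) = 3·(-2)^m − 2·5^m for some m ≥ 1.
Then a(m+1) = -2a(m) − 14·5^m = -2·(3·(-2)^m − 2·5^m) − 14·5^m = 3·(-2)^{m+1} + 4·5^m − 14·5^m = 3·(-2)^{m+1} − 10·5^m = 3·(-2)^{m+1} − 2·5^{m+1}.
By induction, a(n) = 3·(-2)^n − 2·5^n for all n ≥ 1.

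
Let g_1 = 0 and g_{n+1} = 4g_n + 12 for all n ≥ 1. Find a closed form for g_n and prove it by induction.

Claim: g_n = 4^n − 4.

Base case: g_1 = 0, and 4^1 − 4 = 4 − 4 = 0.
Assume g_r = 4^r − 4 for some r ≥ 1.
Then g_{r+1} = 4g_r + 12 = 4·(4^r − 4) + 12 = 4^{r+1} − 16 + 12 = 4^{r+1} − 4.
This completes the inductive step, so g_n = 4^n − 4 for all n ≥ 1.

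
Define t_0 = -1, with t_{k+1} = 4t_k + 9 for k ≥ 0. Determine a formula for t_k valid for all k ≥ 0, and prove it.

Claim: t_k = 2·4^k − 3.

Base case: t_0 = -1, and 2·4^0 − 3 = 2 − 3 = -1.
Assume t_j = 2·4^j − 3 for some j ≥ 0.
Then t_{j+1} = 4t_j + 9 = 4·(2·4^j − 3) + 9 = 8·4^j − 12 + 9 = 2·4^{j+1} − 3.
Hence t_k = 2·4^k − 3 for every k ≥ 0, by induction.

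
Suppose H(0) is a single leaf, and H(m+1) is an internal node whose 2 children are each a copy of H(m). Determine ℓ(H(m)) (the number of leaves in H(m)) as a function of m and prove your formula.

Claim: ℓ(H(m)) = 2^m.

Base case: ℓ(H(0)) = 1, and 2^0 = 1.
Assume ℓ(H(r)) = 2^r.
Then ℓ(H(r+1)) = 2·ℓ(H(r)) = 2·2^r = 2^{r+1}.
Hence ℓ(H(m)) = 2^m for every m ≥ 0, by induction.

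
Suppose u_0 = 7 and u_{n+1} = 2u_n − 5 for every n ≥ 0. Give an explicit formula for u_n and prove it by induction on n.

Claim: u_n = 2^{n+1} + 5.

Base case: u_0 = 7, and 2^{0+1} + 5 = 2 + 5 = 7.
Assume u_r = 2^{r+1} + 5 for some r ≥ 0.
Then u_{r+1} = 2u_r − 5 = 2·(2^{r+1} + 5) − 5 = 2^{r+2} + 10 − 5 = 2^{r+2} + 5.
This completes the inductive step, so u_n = 2^{n+1} + 5 for all n ≥ 0.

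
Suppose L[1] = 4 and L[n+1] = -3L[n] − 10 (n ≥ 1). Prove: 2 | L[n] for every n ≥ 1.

Base case: L[1] = 4 = 2·2, so 2 | L[1].
Assume 2 | L[j], so L[j] = 2t for some integer t.
Then L[j+1] = -3L[j] − 10 = -3·(2t) − 10 = 2(-3t − 5), so 2 | L[j+1].
By induction, 2 | L[n] for all n ≥ 1.

2 | L[n]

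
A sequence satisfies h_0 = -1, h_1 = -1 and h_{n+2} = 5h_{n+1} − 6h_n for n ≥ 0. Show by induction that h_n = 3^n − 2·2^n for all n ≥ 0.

Base cases: h_0 = -1 and 3^0 − 2·2^0 = -1; h_1 = -1 and 3^1 − 2·2^1 = -1.
Assume h_j = 3^j − 2·2^j for all 0 ≤ j ≤ k, where k ≥ 1.
Then h_{k+1} = 5h_k − 6h_{k−1} = 5·(3^k − 2·2^k) − 6·(3^{k−1} − 2·2^{k−1}) = (5·3 − 6)3^{k−1} − 2·(5·2 − 6)2^{k−1} = 9·3^{k−1} − 8·2^{k−1} = 3^{k+1} − 2·2^{k+1}.
Hence h_n = 3^n − 2·2^n for every n ≥ 0, by strong induction.

h_n = 3^n − 2·2^n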